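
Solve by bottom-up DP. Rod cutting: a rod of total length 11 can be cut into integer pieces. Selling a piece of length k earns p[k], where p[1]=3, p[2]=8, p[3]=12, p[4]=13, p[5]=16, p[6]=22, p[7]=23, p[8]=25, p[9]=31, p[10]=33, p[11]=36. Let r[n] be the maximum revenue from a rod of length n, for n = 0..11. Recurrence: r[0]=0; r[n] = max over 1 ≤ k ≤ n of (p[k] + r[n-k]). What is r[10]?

40

   n    0    1    2    3    4    5    6    7    8    9   10   11
r[n]    0    3    8   12   16   20   24   28   32   36   40   44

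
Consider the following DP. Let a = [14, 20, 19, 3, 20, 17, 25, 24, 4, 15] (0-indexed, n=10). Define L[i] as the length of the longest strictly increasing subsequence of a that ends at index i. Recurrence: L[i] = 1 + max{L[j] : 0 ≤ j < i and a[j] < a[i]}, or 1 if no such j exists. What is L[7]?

   i    0    1    2    3    4    5    6    7    8    9
a[i]   14   20   19    3   20   17   25   24    4   15
L[i]    1    2    2    1    3    2    4    4    2    3

4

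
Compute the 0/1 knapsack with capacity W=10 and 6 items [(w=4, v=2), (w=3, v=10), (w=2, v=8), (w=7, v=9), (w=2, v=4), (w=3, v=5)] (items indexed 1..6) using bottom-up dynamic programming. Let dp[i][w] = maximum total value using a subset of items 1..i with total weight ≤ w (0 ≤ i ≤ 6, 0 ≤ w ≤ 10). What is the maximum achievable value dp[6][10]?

27

i\w   0   1   2   3   4   5   6   7   8   9  10
  0   0   0   0   0   0   0   0   0   0   0   0
  1   0   0   0   0   2   2   2   2   2   2   2
  2   0   0   0  10  10  10  10  12  12  12  12
  3   0   0   8  10  10  18  18  18  18  20  20
  4   0   0   8  10  10  18  18  18  18  20  20
  5   0   0   8  10  12  18  18  22  22  22  22
  6   0   0   8  10  12  18  18  22  23  23  27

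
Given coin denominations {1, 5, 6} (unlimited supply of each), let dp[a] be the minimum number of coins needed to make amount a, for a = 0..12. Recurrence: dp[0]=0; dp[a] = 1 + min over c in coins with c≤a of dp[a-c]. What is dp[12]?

2

 a  0  1  2  3  4  5  6  7  8  9 10 11 12
dp  0  1  2  3  4  1  1  2  3  4  2  2  2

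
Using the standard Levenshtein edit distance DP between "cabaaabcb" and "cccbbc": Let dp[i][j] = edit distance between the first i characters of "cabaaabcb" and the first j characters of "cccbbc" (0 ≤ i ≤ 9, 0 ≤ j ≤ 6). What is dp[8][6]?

5

   ''  c  c  c  b  b  c
''  0  1  2  3  4  5  6
 c  1  0  1  2  3  4  5
 a  2  1  1  2  3  4  5
 b  3  2  2  2  2  3  4
 a  4  3  3  3  3  3  4
 a  5  4  4  4  4  4  4
 a  6  5  5  5  5  5  5
 b  7  6  6  6  5  5  6
 c  8  7  6  6  6  6  5
 b  9  8  7  7  6  6  6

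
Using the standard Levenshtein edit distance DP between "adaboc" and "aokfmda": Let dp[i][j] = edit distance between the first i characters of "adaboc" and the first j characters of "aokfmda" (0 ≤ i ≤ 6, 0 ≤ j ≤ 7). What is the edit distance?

   ''  a  o  k  f  m  d  a
''  0  1  2  3  4  5  6  7
 a  1  0  1  2  3  4  5  6
 d  2  1  1  2  3  4  4  5
 a  3  2  2  2  3  4  5  4
 b  4  3  3  3  3  4  5  5
 o  5  4  3  4  4  4  5  6
 c  6  5  4  4  5  5  5  6

6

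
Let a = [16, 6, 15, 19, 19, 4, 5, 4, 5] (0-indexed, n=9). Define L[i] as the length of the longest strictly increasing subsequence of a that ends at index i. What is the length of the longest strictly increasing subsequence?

   i    0    1    2    3    4    5    6    7    8
a[i]   16    6   15   19   19    4    5    4    5
L[i]    1    1    2    3    3    1    2    1    2

3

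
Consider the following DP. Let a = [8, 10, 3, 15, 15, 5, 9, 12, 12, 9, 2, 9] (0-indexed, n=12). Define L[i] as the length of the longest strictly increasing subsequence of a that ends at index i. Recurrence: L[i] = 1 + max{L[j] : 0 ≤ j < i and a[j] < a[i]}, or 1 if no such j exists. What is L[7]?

   i    0    1    2    3    4    5    6    7    8    9   10   11
a[i]    8   10    3   15   15    5    9   12   12    9    2    9
L[i]    1    2    1    3    3    2    3    4    4    3    1    3

4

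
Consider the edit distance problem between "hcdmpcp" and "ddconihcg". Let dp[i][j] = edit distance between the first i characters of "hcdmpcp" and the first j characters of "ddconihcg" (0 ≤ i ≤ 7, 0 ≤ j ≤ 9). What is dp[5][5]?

   ''  d  d  c  o  n  i  h  c  g
''  0  1  2  3  4  5  6  7  8  9
 h  1  1  2  3  4  5  6  6  7  8
 c  2  2  2  2  3  4  5  6  6  7
 d  3  2  2  3  3  4  5  6  7  7
 m  4  3  3  3  4  4  5  6  7  8
 p  5  4  4  4  4  5  5  6  7  8
 c  6  5  5  4  5  5  6  6  6  7
 p  7  6  6  5  5  6  6  7  7  7

5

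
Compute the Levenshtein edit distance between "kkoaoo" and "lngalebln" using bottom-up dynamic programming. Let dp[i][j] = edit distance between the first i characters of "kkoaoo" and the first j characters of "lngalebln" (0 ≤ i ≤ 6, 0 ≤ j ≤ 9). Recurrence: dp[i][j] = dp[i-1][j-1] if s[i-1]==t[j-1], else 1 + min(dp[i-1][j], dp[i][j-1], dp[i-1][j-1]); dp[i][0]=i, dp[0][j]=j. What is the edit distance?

8

   ''  l  n  g  a  l  e  b  l  n
''  0  1  2  3  4  5  6  7  8  9
 k  1  1  2  3  4  5  6  7  8  9
 k  2  2  2  3  4  5  6  7  8  9
 o  3  3  3  3  4  5  6  7  8  9
 a  4  4  4  4  3  4  5  6  7  8
 o  5  5  5  5  4  4  5  6  7  8
 o  6  6  6  6  5  5  5  6  7  8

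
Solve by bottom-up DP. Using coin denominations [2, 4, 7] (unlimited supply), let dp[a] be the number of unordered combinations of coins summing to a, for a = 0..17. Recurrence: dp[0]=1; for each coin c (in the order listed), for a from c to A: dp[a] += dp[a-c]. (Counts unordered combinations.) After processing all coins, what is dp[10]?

3

after  coin     0     1     2     3     4     5     6     7     8     9    10    11    12    13    14    15    16    17
          2     1     0     1     0     1     0     1     0     1     0     1     0     1     0     1     0     1     0
          4     1     0     1     0     2     0     2     0     3     0     3     0     4     0     4     0     5     0
          7     1     0     1     0     2     0     2     1     3     1     3     2     4     2     5     3     6     3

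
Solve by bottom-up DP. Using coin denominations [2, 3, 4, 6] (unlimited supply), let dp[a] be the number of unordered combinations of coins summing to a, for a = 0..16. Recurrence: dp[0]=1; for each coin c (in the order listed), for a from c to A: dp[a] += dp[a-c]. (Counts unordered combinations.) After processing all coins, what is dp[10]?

after  coin     0     1     2     3     4     5     6     7     8     9    10    11    12    13    14    15    16
          2     1     0     1     0     1     0     1     0     1     0     1     0     1     0     1     0     1
          3     1     0     1     1     1     1     2     1     2     2     2     2     3     2     3     3     3
          4     1     0     1     1     2     1     3     2     4     3     5     4     7     5     8     7    10
          6     1     0     1     1     2     1     4     2     5     4     7     5    11     7    13    11    17

7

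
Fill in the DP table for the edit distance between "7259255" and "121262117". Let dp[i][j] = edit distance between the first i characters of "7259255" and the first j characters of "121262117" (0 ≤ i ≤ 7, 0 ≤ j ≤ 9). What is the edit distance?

   ''  1  2  1  2  6  2  1  1  7
''  0  1  2  3  4  5  6  7  8  9
 7  1  1  2  3  4  5  6  7  8  8
 2  2  2  1  2  3  4  5  6  7  8
 5  3  3  2  2  3  4  5  6  7  8
 9  4  4  3  3  3  4  5  6  7  8
 2  5  5  4  4  3  4  4  5  6  7
 5  6  6  5  5  4  4  5  5  6  7
 5  7  7  6  6  5  5  5  6  6  7

7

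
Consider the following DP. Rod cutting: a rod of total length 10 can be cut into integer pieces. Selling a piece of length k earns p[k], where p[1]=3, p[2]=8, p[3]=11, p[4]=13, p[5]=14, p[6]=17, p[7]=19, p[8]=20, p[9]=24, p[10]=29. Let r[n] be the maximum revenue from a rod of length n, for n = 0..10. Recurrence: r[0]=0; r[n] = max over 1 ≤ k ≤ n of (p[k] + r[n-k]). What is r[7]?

   n    0    1    2    3    4    5    6    7    8    9   10
r[n]    0    3    8   11   16   19   24   27   32   35   40

27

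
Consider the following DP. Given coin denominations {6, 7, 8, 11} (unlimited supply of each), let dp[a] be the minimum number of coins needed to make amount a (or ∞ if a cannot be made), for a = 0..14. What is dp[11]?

1

 a  0  1  2  3  4  5  6  7  8  9 10 11 12 13 14
dp  0  -  -  -  -  -  1  1  1  -  -  1  2  2  2
(- denotes ∞ / unreachable)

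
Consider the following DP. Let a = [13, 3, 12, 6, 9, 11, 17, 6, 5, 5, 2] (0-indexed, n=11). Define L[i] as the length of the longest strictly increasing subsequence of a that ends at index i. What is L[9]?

   i    0    1    2    3    4    5    6    7    8    9   10
a[i]   13    3   12    6    9   11   17    6    5    5    2
L[i]    1    1    2    2    3    4    5    2    2    2    1

2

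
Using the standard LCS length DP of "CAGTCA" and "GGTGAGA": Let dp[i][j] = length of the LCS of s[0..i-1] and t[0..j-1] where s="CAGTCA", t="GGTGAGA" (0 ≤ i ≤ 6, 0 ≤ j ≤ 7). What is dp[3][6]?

2

   ''  G  G  T  G  A  G  A
''  0  0  0  0  0  0  0  0
 C  0  0  0  0  0  0  0  0
 A  0  0  0  0  0  1  1  1
 G  0  1  1  1  1  1  2  2
 T  0  1  1  2  2  2  2  2
 C  0  1  1  2  2  2  2  2
 A  0  1  1  2  2  3  3  3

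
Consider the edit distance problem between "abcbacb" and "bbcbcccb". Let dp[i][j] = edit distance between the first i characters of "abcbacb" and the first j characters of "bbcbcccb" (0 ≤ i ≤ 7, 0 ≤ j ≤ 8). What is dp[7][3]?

4

   ''  b  b  c  b  c  c  c  b
''  0  1  2  3  4  5  6  7  8
 a  1  1  2  3  4  5  6  7  8
 b  2  1  1  2  3  4  5  6  7
 c  3  2  2  1  2  3  4  5  6
 b  4  3  2  2  1  2  3  4  5
 a  5  4  3  3  2  2  3  4  5
 c  6  5  4  3  3  2  2  3  4
 b  7  6  5  4  3  3  3  3  3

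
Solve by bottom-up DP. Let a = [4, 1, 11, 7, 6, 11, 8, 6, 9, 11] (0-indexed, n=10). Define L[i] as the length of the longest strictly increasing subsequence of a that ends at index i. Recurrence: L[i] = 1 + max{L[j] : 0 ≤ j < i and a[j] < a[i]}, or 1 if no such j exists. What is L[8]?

   i    0    1    2    3    4    5    6    7    8    9
a[i]    4    1   11    7    6   11    8    6    9   11
L[i]    1    1    2    2    2    3    3    2    4    5

4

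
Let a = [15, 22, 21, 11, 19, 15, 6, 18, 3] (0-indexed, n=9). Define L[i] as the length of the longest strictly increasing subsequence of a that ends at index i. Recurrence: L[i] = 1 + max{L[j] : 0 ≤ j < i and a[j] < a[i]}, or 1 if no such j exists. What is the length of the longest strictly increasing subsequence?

3

   i    0    1    2    3    4    5    6    7    8
a[i]   15   22   21   11   19   15    6   18    3
L[i]    1    2    2    1    2    2    1    3    1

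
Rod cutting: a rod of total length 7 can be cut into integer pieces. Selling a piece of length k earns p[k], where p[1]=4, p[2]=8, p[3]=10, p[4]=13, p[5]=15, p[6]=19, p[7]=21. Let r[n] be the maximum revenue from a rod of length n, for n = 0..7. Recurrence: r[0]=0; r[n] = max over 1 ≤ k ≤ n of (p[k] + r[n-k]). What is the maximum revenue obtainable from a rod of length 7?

   n    0    1    2    3    4    5    6    7
r[n]    0    4    8   12   16   20   24   28

28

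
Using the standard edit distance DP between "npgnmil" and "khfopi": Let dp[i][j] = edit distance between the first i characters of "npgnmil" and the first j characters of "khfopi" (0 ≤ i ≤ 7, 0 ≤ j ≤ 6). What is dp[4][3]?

4

   ''  k  h  f  o  p  i
''  0  1  2  3  4  5  6
 n  1  1  2  3  4  5  6
 p  2  2  2  3  4  4  5
 g  3  3  3  3  4  5  5
 n  4  4  4  4  4  5  6
 m  5  5  5  5  5  5  6
 i  6  6  6  6  6  6  5
 l  7  7  7  7  7  7  6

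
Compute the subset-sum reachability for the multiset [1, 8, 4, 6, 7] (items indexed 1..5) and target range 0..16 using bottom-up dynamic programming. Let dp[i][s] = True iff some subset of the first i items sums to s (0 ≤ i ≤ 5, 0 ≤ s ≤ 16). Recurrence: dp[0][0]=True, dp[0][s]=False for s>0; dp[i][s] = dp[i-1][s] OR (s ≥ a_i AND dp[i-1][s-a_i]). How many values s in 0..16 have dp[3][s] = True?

i\s   0   1   2   3   4   5   6   7   8   9  10  11  12  13  14  15  16
  0   T   F   F   F   F   F   F   F   F   F   F   F   F   F   F   F   F
  1   T   T   F   F   F   F   F   F   F   F   F   F   F   F   F   F   F
  2   T   T   F   F   F   F   F   F   T   T   F   F   F   F   F   F   F
  3   T   T   F   F   T   T   F   F   T   T   F   F   T   T   F   F   F
  4   T   T   F   F   T   T   T   T   T   T   T   T   T   T   T   T   F
  5   T   T   F   F   T   T   T   T   T   T   T   T   T   T   T   T   T

8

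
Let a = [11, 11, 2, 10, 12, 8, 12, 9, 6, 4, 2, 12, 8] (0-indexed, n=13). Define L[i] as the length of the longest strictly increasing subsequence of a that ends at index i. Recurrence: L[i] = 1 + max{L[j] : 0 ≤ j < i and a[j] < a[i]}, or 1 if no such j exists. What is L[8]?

   i    0    1    2    3    4    5    6    7    8    9   10   11   12
a[i]   11   11    2   10   12    8   12    9    6    4    2   12    8
L[i]    1    1    1    2    3    2    3    3    2    2    1    4    3

2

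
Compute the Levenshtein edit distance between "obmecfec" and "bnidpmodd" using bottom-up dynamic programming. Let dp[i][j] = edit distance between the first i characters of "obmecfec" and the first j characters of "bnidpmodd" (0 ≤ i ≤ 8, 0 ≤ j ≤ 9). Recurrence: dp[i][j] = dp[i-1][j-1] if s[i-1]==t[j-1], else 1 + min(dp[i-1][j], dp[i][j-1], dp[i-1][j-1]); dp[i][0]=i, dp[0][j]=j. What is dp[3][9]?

   ''  b  n  i  d  p  m  o  d  d
''  0  1  2  3  4  5  6  7  8  9
 o  1  1  2  3  4  5  6  6  7  8
 b  2  1  2  3  4  5  6  7  7  8
 m  3  2  2  3  4  5  5  6  7  8
 e  4  3  3  3  4  5  6  6  7  8
 c  5  4  4  4  4  5  6  7  7  8
 f  6  5  5  5  5  5  6  7  8  8
 e  7  6  6  6  6  6  6  7  8  9
 c  8  7  7  7  7  7  7  7  8  9

8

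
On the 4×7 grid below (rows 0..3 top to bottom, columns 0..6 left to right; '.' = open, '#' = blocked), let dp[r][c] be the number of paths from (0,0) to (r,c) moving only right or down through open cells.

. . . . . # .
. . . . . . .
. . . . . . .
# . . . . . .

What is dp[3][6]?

79

r\c   0   1   2   3   4   5   6
  0   1   1   1   1   1   0   0
  1   1   2   3   4   5   5   5
  2   1   3   6  10  15  20  25
  3   0   3   9  19  34  54  79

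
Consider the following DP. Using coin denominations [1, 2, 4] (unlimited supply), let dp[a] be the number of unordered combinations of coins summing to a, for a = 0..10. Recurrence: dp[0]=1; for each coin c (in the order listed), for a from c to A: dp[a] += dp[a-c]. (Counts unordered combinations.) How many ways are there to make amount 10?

12

after  coin     0     1     2     3     4     5     6     7     8     9    10
          1     1     1     1     1     1     1     1     1     1     1     1
          2     1     1     2     2     3     3     4     4     5     5     6
          4     1     1     2     2     4     4     6     6     9     9    12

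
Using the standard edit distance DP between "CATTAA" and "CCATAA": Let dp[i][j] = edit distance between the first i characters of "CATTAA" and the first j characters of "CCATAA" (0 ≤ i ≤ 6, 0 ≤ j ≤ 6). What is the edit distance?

2

   ''  C  C  A  T  A  A
''  0  1  2  3  4  5  6
 C  1  0  1  2  3  4  5
 A  2  1  1  1  2  3  4
 T  3  2  2  2  1  2  3
 T  4  3  3  3  2  2  3
 A  5  4  4  3  3  2  2
 A  6  5  5  4  4  3  2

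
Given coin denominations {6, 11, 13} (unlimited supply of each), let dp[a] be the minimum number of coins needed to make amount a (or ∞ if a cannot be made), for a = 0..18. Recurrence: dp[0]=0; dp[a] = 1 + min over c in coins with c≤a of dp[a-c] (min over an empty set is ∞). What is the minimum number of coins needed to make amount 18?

3

 a  0  1  2  3  4  5  6  7  8  9 10 11 12 13 14 15 16 17 18
dp  0  -  -  -  -  -  1  -  -  -  -  1  2  1  -  -  -  2  3
(- denotes ∞ / unreachable)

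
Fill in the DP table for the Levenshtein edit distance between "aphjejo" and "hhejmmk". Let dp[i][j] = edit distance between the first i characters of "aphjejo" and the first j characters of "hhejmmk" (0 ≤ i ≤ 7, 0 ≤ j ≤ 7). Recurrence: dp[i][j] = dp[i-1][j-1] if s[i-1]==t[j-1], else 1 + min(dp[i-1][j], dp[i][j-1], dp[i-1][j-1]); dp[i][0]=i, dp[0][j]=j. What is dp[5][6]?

5

   ''  h  h  e  j  m  m  k
''  0  1  2  3  4  5  6  7
 a  1  1  2  3  4  5  6  7
 p  2  2  2  3  4  5  6  7
 h  3  2  2  3  4  5  6  7
 j  4  3  3  3  3  4  5  6
 e  5  4  4  3  4  4  5  6
 j  6  5  5  4  3  4  5  6
 o  7  6  6  5  4  4  5  6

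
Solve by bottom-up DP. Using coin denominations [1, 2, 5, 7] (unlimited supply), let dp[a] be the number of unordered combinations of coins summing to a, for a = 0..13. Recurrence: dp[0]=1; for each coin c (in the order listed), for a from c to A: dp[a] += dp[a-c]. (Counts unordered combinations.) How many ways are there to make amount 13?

19

after  coin     0     1     2     3     4     5     6     7     8     9    10    11    12    13
          1     1     1     1     1     1     1     1     1     1     1     1     1     1     1
          2     1     1     2     2     3     3     4     4     5     5     6     6     7     7
          5     1     1     2     2     3     4     5     6     7     8    10    11    13    14
          7     1     1     2     2     3     4     5     7     8    10    12    14    17    19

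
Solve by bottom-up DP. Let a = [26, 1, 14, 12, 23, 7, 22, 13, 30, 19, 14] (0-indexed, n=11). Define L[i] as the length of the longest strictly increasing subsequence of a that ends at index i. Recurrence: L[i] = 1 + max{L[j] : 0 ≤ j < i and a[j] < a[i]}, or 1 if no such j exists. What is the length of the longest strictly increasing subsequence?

   i    0    1    2    3    4    5    6    7    8    9   10
a[i]   26    1   14   12   23    7   22   13   30   19   14
L[i]    1    1    2    2    3    2    3    3    4    4    4

4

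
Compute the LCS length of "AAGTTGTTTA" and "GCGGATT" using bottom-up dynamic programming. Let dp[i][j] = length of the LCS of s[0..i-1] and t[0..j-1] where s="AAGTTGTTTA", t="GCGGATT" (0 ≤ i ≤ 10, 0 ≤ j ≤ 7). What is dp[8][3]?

   ''  G  C  G  G  A  T  T
''  0  0  0  0  0  0  0  0
 A  0  0  0  0  0  1  1  1
 A  0  0  0  0  0  1  1  1
 G  0  1  1  1  1  1  1  1
 T  0  1  1  1  1  1  2  2
 T  0  1  1  1  1  1  2  3
 G  0  1  1  2  2  2  2  3
 T  0  1  1  2  2  2  3  3
 T  0  1  1  2  2  2  3  4
 T  0  1  1  2  2  2  3  4
 A  0  1  1  2  2  3  3  4

2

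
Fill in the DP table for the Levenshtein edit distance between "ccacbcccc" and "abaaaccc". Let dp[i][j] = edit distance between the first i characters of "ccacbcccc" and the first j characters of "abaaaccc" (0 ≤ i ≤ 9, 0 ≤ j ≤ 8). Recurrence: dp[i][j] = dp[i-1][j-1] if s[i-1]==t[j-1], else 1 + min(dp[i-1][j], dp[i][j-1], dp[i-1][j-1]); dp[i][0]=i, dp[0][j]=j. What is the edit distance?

5

   ''  a  b  a  a  a  c  c  c
''  0  1  2  3  4  5  6  7  8
 c  1  1  2  3  4  5  5  6  7
 c  2  2  2  3  4  5  5  5  6
 a  3  2  3  2  3  4  5  6  6
 c  4  3  3  3  3  4  4  5  6
 b  5  4  3  4  4  4  5  5  6
 c  6  5  4  4  5  5  4  5  5
 c  7  6  5  5  5  6  5  4  5
 c  8  7  6  6  6  6  6  5  4
 c  9  8  7  7  7  7  6  6  5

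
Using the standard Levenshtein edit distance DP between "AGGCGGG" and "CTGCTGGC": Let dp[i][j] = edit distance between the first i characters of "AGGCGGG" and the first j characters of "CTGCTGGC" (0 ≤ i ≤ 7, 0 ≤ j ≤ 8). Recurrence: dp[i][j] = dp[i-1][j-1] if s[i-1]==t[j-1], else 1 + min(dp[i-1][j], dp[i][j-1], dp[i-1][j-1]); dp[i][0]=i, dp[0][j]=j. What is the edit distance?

   ''  C  T  G  C  T  G  G  C
''  0  1  2  3  4  5  6  7  8
 A  1  1  2  3  4  5  6  7  8
 G  2  2  2  2  3  4  5  6  7
 G  3  3  3  2  3  4  4  5  6
 C  4  3  4  3  2  3  4  5  5
 G  5  4  4  4  3  3  3  4  5
 G  6  5  5  4  4  4  3  3  4
 G  7  6  6  5  5  5  4  3  4

4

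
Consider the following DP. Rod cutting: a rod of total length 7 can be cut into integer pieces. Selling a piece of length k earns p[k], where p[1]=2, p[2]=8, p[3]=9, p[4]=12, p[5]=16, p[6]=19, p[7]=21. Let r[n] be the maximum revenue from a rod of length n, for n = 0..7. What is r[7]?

   n    0    1    2    3    4    5    6    7
r[n]    0    2    8   10   16   18   24   26

26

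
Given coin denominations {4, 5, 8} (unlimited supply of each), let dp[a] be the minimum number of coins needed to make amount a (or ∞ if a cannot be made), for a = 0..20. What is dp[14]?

 a  0  1  2  3  4  5  6  7  8  9 10 11 12 13 14 15 16 17 18 19 20
dp  0  -  -  -  1  1  -  -  1  2  2  -  2  2  3  3  2  3  3  4  3
(- denotes ∞ / unreachable)

3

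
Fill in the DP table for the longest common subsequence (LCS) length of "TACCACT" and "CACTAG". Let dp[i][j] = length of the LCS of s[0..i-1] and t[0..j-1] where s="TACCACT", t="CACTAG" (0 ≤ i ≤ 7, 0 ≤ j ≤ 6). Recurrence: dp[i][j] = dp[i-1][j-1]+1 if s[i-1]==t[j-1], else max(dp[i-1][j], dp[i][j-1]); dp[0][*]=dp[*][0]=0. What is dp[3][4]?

   ''  C  A  C  T  A  G
''  0  0  0  0  0  0  0
 T  0  0  0  0  1  1  1
 A  0  0  1  1  1  2  2
 C  0  1  1  2  2  2  2
 C  0  1  1  2  2  2  2
 A  0  1  2  2  2  3  3
 C  0  1  2  3  3  3  3
 T  0  1  2  3  4  4  4

2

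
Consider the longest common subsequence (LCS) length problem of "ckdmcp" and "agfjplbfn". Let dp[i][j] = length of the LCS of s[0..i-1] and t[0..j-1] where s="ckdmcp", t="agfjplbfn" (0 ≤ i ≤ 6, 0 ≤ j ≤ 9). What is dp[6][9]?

   ''  a  g  f  j  p  l  b  f  n
''  0  0  0  0  0  0  0  0  0  0
 c  0  0  0  0  0  0  0  0  0  0
 k  0  0  0  0  0  0  0  0  0  0
 d  0  0  0  0  0  0  0  0  0  0
 m  0  0  0  0  0  0  0  0  0  0
 c  0  0  0  0  0  0  0  0  0  0
 p  0  0  0  0  0  1  1  1  1  1

1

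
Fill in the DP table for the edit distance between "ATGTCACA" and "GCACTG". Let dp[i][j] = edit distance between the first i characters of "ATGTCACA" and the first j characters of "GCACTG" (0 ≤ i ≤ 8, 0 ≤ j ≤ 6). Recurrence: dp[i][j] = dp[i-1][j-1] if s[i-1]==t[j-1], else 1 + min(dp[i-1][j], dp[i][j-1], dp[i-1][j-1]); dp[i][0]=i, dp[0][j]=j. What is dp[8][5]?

4

   ''  G  C  A  C  T  G
''  0  1  2  3  4  5  6
 A  1  1  2  2  3  4  5
 T  2  2  2  3  3  3  4
 G  3  2  3  3  4  4  3
 T  4  3  3  4  4  4  4
 C  5  4  3  4  4  5  5
 A  6  5  4  3  4  5  6
 C  7  6  5  4  3  4  5
 A  8  7  6  5  4  4  5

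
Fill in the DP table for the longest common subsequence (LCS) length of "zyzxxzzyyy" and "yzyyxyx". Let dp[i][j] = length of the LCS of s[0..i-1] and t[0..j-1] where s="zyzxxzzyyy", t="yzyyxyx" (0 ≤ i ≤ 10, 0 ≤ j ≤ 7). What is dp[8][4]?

3

   ''  y  z  y  y  x  y  x
''  0  0  0  0  0  0  0  0
 z  0  0  1  1  1  1  1  1
 y  0  1  1  2  2  2  2  2
 z  0  1  2  2  2  2  2  2
 x  0  1  2  2  2  3  3  3
 x  0  1  2  2  2  3  3  4
 z  0  1  2  2  2  3  3  4
 z  0  1  2  2  2  3  3  4
 y  0  1  2  3  3  3  4  4
 y  0  1  2  3  4  4  4  4
 y  0  1  2  3  4  4  5  5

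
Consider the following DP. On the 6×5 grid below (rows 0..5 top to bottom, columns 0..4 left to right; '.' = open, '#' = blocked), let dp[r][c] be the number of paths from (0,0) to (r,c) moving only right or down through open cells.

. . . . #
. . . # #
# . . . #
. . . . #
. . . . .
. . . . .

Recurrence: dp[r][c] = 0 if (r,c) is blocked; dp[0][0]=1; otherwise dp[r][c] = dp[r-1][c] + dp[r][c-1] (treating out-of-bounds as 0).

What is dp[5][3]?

r\c   0   1   2   3   4
  0   1   1   1   1   0
  1   1   2   3   0   0
  2   0   2   5   5   0
  3   0   2   7  12   0
  4   0   2   9  21  21
  5   0   2  11  32  53

32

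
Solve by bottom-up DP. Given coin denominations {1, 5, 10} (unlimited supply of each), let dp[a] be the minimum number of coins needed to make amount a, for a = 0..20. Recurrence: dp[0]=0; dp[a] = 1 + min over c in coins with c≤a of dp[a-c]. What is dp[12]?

 a  0  1  2  3  4  5  6  7  8  9 10 11 12 13 14 15 16 17 18 19 20
dp  0  1  2  3  4  1  2  3  4  5  1  2  3  4  5  2  3  4  5  6  2

3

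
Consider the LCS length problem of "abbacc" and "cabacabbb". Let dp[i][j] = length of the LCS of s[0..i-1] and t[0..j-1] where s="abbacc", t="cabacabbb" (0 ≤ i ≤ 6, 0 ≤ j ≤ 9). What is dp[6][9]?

   ''  c  a  b  a  c  a  b  b  b
''  0  0  0  0  0  0  0  0  0  0
 a  0  0  1  1  1  1  1  1  1  1
 b  0  0  1  2  2  2  2  2  2  2
 b  0  0  1  2  2  2  2  3  3  3
 a  0  0  1  2  3  3  3  3  3  3
 c  0  1  1  2  3  4  4  4  4  4
 c  0  1  1  2  3  4  4  4  4  4

4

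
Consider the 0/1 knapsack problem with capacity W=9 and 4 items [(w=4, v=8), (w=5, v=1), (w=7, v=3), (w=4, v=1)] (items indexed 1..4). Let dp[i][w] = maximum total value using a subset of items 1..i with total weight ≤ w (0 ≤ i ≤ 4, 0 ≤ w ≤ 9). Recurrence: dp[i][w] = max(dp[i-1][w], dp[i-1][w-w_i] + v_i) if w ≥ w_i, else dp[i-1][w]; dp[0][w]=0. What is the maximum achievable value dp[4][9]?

9

i\w   0   1   2   3   4   5   6   7   8   9
  0   0   0   0   0   0   0   0   0   0   0
  1   0   0   0   0   8   8   8   8   8   8
  2   0   0   0   0   8   8   8   8   8   9
  3   0   0   0   0   8   8   8   8   8   9
  4   0   0   0   0   8   8   8   8   9   9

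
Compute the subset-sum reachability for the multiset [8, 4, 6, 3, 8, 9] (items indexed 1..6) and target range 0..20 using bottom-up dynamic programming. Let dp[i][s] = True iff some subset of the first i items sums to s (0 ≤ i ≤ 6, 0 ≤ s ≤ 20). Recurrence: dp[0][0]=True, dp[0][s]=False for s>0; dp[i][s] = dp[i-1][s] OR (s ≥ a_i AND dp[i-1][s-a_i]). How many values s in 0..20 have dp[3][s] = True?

i\s   0   1   2   3   4   5   6   7   8   9  10  11  12  13  14  15  16  17  18  19  20
  0   T   F   F   F   F   F   F   F   F   F   F   F   F   F   F   F   F   F   F   F   F
  1   T   F   F   F   F   F   F   F   T   F   F   F   F   F   F   F   F   F   F   F   F
  2   T   F   F   F   T   F   F   F   T   F   F   F   T   F   F   F   F   F   F   F   F
  3   T   F   F   F   T   F   T   F   T   F   T   F   T   F   T   F   F   F   T   F   F
  4   T   F   F   T   T   F   T   T   T   T   T   T   T   T   T   T   F   T   T   F   F
  5   T   F   F   T   T   F   T   T   T   T   T   T   T   T   T   T   T   T   T   T   T
  6   T   F   F   T   T   F   T   T   T   T   T   T   T   T   T   T   T   T   T   T   T

8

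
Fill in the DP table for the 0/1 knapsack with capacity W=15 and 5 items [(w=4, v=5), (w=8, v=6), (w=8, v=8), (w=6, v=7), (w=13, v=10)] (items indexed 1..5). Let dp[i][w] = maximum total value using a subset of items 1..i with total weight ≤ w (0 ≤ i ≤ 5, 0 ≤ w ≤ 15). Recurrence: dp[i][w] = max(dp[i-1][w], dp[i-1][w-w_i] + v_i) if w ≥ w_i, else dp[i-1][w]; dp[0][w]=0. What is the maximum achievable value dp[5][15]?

15

i\w   0   1   2   3   4   5   6   7   8   9  10  11  12  13  14  15
  0   0   0   0   0   0   0   0   0   0   0   0   0   0   0   0   0
  1   0   0   0   0   5   5   5   5   5   5   5   5   5   5   5   5
  2   0   0   0   0   5   5   5   5   6   6   6   6  11  11  11  11
  3   0   0   0   0   5   5   5   5   8   8   8   8  13  13  13  13
  4   0   0   0   0   5   5   7   7   8   8  12  12  13  13  15  15
  5   0   0   0   0   5   5   7   7   8   8  12  12  13  13  15  15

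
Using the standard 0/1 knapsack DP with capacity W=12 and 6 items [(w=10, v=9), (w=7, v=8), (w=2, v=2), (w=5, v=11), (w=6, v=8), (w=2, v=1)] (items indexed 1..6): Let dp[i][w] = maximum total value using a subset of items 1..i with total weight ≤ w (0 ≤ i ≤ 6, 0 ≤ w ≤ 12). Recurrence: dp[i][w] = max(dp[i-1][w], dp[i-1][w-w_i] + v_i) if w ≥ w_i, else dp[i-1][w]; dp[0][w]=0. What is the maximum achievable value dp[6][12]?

i\w   0   1   2   3   4   5   6   7   8   9  10  11  12
  0   0   0   0   0   0   0   0   0   0   0   0   0   0
  1   0   0   0   0   0   0   0   0   0   0   9   9   9
  2   0   0   0   0   0   0   0   8   8   8   9   9   9
  3   0   0   2   2   2   2   2   8   8  10  10  10  11
  4   0   0   2   2   2  11  11  13  13  13  13  13  19
  5   0   0   2   2   2  11  11  13  13  13  13  19  19
  6   0   0   2   2   3  11  11  13  13  14  14  19  19

19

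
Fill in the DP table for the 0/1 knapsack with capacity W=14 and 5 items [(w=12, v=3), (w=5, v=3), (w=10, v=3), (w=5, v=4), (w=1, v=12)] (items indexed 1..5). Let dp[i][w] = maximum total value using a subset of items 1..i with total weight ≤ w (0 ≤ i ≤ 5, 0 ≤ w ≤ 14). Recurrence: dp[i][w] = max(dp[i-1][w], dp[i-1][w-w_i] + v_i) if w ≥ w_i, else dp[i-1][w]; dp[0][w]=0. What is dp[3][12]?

i\w   0   1   2   3   4   5   6   7   8   9  10  11  12  13  14
  0   0   0   0   0   0   0   0   0   0   0   0   0   0   0   0
  1   0   0   0   0   0   0   0   0   0   0   0   0   3   3   3
  2   0   0   0   0   0   3   3   3   3   3   3   3   3   3   3
  3   0   0   0   0   0   3   3   3   3   3   3   3   3   3   3
  4   0   0   0   0   0   4   4   4   4   4   7   7   7   7   7
  5   0  12  12  12  12  12  16  16  16  16  16  19  19  19  19

3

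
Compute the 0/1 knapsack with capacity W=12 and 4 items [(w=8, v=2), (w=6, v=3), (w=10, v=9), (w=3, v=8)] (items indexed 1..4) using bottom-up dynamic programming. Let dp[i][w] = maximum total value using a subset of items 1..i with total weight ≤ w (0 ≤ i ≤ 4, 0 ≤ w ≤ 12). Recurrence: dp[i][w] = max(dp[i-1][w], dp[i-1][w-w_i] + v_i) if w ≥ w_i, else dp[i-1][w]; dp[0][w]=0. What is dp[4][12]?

11

i\w   0   1   2   3   4   5   6   7   8   9  10  11  12
  0   0   0   0   0   0   0   0   0   0   0   0   0   0
  1   0   0   0   0   0   0   0   0   2   2   2   2   2
  2   0   0   0   0   0   0   3   3   3   3   3   3   3
  3   0   0   0   0   0   0   3   3   3   3   9   9   9
  4   0   0   0   8   8   8   8   8   8  11  11  11  11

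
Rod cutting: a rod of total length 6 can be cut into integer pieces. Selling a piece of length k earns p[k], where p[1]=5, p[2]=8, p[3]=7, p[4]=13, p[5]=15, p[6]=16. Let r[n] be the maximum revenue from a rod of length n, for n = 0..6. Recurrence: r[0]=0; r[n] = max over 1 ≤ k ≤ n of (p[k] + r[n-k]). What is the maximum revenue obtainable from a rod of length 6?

30

   n    0    1    2    3    4    5    6
r[n]    0    5   10   15   20   25   30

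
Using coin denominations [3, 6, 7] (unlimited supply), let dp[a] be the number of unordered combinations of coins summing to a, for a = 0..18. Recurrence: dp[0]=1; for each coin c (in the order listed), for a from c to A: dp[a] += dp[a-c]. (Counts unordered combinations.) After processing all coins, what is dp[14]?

1

after  coin     0     1     2     3     4     5     6     7     8     9    10    11    12    13    14    15    16    17    18
          3     1     0     0     1     0     0     1     0     0     1     0     0     1     0     0     1     0     0     1
          6     1     0     0     1     0     0     2     0     0     2     0     0     3     0     0     3     0     0     4
          7     1     0     0     1     0     0     2     1     0     2     1     0     3     2     1     3     2     1     4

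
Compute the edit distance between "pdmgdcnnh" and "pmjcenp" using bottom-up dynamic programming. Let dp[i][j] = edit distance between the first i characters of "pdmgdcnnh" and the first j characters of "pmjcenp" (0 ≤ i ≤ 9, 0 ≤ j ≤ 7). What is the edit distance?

   ''  p  m  j  c  e  n  p
''  0  1  2  3  4  5  6  7
 p  1  0  1  2  3  4  5  6
 d  2  1  1  2  3  4  5  6
 m  3  2  1  2  3  4  5  6
 g  4  3  2  2  3  4  5  6
 d  5  4  3  3  3  4  5  6
 c  6  5  4  4  3  4  5  6
 n  7  6  5  5  4  4  4  5
 n  8  7  6  6  5  5  4  5
 h  9  8  7  7  6  6  5  5

5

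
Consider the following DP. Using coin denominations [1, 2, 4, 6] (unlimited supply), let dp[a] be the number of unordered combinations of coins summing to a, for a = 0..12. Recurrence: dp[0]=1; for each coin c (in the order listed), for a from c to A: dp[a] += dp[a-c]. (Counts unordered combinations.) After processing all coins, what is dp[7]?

after  coin     0     1     2     3     4     5     6     7     8     9    10    11    12
          1     1     1     1     1     1     1     1     1     1     1     1     1     1
          2     1     1     2     2     3     3     4     4     5     5     6     6     7
          4     1     1     2     2     4     4     6     6     9     9    12    12    16
          6     1     1     2     2     4     4     7     7    11    11    16    16    23

7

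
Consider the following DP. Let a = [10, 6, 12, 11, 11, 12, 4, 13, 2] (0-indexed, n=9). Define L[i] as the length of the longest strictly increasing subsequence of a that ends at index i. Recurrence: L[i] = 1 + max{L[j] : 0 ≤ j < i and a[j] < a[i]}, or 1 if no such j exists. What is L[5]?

3

   i    0    1    2    3    4    5    6    7    8
a[i]   10    6   12   11   11   12    4   13    2
L[i]    1    1    2    2    2    3    1    4    1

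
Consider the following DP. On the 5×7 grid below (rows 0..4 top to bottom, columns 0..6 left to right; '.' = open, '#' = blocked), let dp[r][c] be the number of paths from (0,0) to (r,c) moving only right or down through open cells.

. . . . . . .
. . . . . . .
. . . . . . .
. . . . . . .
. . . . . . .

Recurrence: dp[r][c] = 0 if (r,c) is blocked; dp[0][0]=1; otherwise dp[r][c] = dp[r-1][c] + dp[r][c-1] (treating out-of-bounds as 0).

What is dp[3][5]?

56

r\c   0   1   2   3   4   5   6
  0   1   1   1   1   1   1   1
  1   1   2   3   4   5   6   7
  2   1   3   6  10  15  21  28
  3   1   4  10  20  35  56  84
  4   1   5  15  35  70 126 210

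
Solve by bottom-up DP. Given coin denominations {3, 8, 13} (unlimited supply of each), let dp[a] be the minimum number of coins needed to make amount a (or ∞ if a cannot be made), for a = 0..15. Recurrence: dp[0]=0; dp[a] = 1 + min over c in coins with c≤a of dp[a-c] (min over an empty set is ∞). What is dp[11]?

 a  0  1  2  3  4  5  6  7  8  9 10 11 12 13 14 15
dp  0  -  -  1  -  -  2  -  1  3  -  2  4  1  3  5
(- denotes ∞ / unreachable)

2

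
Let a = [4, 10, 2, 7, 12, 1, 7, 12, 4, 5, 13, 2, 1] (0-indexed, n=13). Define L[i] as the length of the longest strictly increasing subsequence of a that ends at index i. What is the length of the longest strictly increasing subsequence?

4

   i    0    1    2    3    4    5    6    7    8    9   10   11   12
a[i]    4   10    2    7   12    1    7   12    4    5   13    2    1
L[i]    1    2    1    2    3    1    2    3    2    3    4    2    1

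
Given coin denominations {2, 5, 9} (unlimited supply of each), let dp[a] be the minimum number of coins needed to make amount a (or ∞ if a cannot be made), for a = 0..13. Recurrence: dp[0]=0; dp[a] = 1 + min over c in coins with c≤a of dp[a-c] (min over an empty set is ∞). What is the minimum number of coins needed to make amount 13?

3

 a  0  1  2  3  4  5  6  7  8  9 10 11 12 13
dp  0  -  1  -  2  1  3  2  4  1  2  2  3  3
(- denotes ∞ / unreachable)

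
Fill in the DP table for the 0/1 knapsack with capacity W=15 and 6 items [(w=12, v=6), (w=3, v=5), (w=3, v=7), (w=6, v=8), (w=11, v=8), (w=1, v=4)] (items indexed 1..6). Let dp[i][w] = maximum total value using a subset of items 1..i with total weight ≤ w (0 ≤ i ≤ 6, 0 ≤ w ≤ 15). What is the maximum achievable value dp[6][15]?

24

i\w   0   1   2   3   4   5   6   7   8   9  10  11  12  13  14  15
  0   0   0   0   0   0   0   0   0   0   0   0   0   0   0   0   0
  1   0   0   0   0   0   0   0   0   0   0   0   0   6   6   6   6
  2   0   0   0   5   5   5   5   5   5   5   5   5   6   6   6  11
  3   0   0   0   7   7   7  12  12  12  12  12  12  12  12  12  13
  4   0   0   0   7   7   7  12  12  12  15  15  15  20  20  20  20
  5   0   0   0   7   7   7  12  12  12  15  15  15  20  20  20  20
  6   0   4   4   7  11  11  12  16  16  16  19  19  20  24  24  24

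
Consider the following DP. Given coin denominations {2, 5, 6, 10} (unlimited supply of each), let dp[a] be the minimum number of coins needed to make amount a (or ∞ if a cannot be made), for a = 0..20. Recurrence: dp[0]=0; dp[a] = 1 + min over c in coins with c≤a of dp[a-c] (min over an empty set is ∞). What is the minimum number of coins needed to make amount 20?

2

 a  0  1  2  3  4  5  6  7  8  9 10 11 12 13 14 15 16 17 18 19 20
dp  0  -  1  -  2  1  1  2  2  3  1  2  2  3  3  2  2  3  3  4  2
(- denotes ∞ / unreachable)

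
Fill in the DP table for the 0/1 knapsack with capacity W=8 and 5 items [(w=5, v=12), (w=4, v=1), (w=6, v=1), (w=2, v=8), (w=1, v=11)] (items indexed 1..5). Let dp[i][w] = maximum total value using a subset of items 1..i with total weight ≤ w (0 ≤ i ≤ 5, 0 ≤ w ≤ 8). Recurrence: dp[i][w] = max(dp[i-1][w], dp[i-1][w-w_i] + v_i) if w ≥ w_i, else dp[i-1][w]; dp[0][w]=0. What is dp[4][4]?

8

i\w   0   1   2   3   4   5   6   7   8
  0   0   0   0   0   0   0   0   0   0
  1   0   0   0   0   0  12  12  12  12
  2   0   0   0   0   1  12  12  12  12
  3   0   0   0   0   1  12  12  12  12
  4   0   0   8   8   8  12  12  20  20
  5   0  11  11  19  19  19  23  23  31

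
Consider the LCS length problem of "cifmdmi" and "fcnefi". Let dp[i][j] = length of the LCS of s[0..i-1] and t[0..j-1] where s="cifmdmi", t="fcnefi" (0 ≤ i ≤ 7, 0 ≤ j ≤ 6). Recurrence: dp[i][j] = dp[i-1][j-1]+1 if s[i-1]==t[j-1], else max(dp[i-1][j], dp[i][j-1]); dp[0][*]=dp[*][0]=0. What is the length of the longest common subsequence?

3

   ''  f  c  n  e  f  i
''  0  0  0  0  0  0  0
 c  0  0  1  1  1  1  1
 i  0  0  1  1  1  1  2
 f  0  1  1  1  1  2  2
 m  0  1  1  1  1  2  2
 d  0  1  1  1  1  2  2
 m  0  1  1  1  1  2  2
 i  0  1  1  1  1  2  3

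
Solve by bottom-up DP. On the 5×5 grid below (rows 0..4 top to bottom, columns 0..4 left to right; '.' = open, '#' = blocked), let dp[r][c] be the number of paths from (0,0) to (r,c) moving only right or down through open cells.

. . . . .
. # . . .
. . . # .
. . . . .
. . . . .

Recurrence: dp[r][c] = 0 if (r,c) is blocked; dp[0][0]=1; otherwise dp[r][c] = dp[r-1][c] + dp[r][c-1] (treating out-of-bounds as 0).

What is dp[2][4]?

3

r\c   0   1   2   3   4
  0   1   1   1   1   1
  1   1   0   1   2   3
  2   1   1   2   0   3
  3   1   2   4   4   7
  4   1   3   7  11  18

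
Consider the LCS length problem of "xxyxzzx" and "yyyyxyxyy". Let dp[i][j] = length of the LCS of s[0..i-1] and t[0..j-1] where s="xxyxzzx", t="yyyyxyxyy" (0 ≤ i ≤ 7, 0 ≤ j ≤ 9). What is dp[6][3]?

1

   ''  y  y  y  y  x  y  x  y  y
''  0  0  0  0  0  0  0  0  0  0
 x  0  0  0  0  0  1  1  1  1  1
 x  0  0  0  0  0  1  1  2  2  2
 y  0  1  1  1  1  1  2  2  3  3
 x  0  1  1  1  1  2  2  3  3  3
 z  0  1  1  1  1  2  2  3  3  3
 z  0  1  1  1  1  2  2  3  3  3
 x  0  1  1  1  1  2  2  3  3  3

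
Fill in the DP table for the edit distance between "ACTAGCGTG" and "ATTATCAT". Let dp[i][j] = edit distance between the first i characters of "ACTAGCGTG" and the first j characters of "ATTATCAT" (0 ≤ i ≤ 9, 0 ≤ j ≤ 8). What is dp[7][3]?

   ''  A  T  T  A  T  C  A  T
''  0  1  2  3  4  5  6  7  8
 A  1  0  1  2  3  4  5  6  7
 C  2  1  1  2  3  4  4  5  6
 T  3  2  1  1  2  3  4  5  5
 A  4  3  2  2  1  2  3  4  5
 G  5  4  3  3  2  2  3  4  5
 C  6  5  4  4  3  3  2  3  4
 G  7  6  5  5  4  4  3  3  4
 T  8  7  6  5  5  4  4  4  3
 G  9  8  7  6  6  5  5  5  4

5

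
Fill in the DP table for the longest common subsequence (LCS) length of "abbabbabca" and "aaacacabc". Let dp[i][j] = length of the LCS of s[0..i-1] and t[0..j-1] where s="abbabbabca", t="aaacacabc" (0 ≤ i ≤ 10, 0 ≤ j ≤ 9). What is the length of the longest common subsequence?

5

   ''  a  a  a  c  a  c  a  b  c
''  0  0  0  0  0  0  0  0  0  0
 a  0  1  1  1  1  1  1  1  1  1
 b  0  1  1  1  1  1  1  1  2  2
 b  0  1  1  1  1  1  1  1  2  2
 a  0  1  2  2  2  2  2  2  2  2
 b  0  1  2  2  2  2  2  2  3  3
 b  0  1  2  2  2  2  2  2  3  3
 a  0  1  2  3  3  3  3  3  3  3
 b  0  1  2  3  3  3  3  3  4  4
 c  0  1  2  3  4  4  4  4  4  5
 a  0  1  2  3  4  5  5  5  5  5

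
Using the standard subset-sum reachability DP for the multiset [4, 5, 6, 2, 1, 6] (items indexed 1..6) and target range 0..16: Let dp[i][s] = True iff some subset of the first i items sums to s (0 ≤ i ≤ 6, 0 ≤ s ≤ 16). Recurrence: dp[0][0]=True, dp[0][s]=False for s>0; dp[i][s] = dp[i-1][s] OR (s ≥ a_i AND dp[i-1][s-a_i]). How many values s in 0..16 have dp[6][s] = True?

i\s   0   1   2   3   4   5   6   7   8   9  10  11  12  13  14  15  16
  0   T   F   F   F   F   F   F   F   F   F   F   F   F   F   F   F   F
  1   T   F   F   F   T   F   F   F   F   F   F   F   F   F   F   F   F
  2   T   F   F   F   T   T   F   F   F   T   F   F   F   F   F   F   F
  3   T   F   F   F   T   T   T   F   F   T   T   T   F   F   F   T   F
  4   T   F   T   F   T   T   T   T   T   T   T   T   T   T   F   T   F
  5   T   T   T   T   T   T   T   T   T   T   T   T   T   T   T   T   T
  6   T   T   T   T   T   T   T   T   T   T   T   T   T   T   T   T   T

17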